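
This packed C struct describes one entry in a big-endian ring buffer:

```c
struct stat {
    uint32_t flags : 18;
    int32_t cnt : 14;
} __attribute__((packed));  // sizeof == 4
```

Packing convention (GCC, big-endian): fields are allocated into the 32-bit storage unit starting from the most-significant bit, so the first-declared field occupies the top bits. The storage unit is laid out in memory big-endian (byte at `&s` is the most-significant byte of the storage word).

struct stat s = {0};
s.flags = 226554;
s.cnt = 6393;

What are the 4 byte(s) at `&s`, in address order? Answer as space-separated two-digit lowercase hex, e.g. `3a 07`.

[14+:18] flags=226554 & 0x3ffff = 0x374fa; word=0xdd3e8000
[0+:14] cnt=6393 & 0x3fff = 0x18f9; word=0xdd3e98f9
word = 0xdd3e98f9 → big-endian bytes:
  [0]=0xdd  [1]=0x3e  [2]=0x98  [3]=0xf9

dd 3e 98 f9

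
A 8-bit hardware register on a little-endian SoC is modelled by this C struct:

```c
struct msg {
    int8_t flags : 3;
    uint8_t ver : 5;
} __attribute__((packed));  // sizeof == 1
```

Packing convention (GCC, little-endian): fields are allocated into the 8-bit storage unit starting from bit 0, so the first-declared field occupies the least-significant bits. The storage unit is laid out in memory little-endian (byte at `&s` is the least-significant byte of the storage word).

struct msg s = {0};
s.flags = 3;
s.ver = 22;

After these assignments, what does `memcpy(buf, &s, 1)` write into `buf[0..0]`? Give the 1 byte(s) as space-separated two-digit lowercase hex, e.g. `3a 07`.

[0+:3] flags=3 & 0x7 = 0x3; word=0x03
[3+:5] ver=22 & 0x1f = 0x16; word=0xb3
word = 0xb3 → little-endian bytes:
  [0]=0xb3

b3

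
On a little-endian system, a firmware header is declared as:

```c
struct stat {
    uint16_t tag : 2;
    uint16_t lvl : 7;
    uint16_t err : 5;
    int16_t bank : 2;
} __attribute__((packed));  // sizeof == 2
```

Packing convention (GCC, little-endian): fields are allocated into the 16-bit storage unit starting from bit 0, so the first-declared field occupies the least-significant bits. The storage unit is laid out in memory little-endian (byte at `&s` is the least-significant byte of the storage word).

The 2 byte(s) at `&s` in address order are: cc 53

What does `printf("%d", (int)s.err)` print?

[0]=0xcc [1]=0x53 (little-endian) → word 0x53cc
tag:2 @ bit 0 → (0x53cc>>0)&0x3 = 0x0
lvl:7 @ bit 2 → (0x53cc>>2)&0x7f = 0x73
err:5 @ bit 9 → (0x53cc>>9)&0x1f = 0x9  ←
bank:2 @ bit 14 → (0x53cc>>14)&0x3 = 0x1

9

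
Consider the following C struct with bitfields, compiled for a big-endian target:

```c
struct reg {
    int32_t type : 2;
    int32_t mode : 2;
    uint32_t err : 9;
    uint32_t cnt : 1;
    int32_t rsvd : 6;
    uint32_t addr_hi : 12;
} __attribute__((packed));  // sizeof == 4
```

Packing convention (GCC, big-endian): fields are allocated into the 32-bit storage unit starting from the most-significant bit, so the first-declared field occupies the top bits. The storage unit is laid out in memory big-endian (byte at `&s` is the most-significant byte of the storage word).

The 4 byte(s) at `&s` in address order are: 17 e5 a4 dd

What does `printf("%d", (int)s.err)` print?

252

[0]=0x17 [1]=0xe5 [2]=0xa4 [3]=0xdd (big-endian) → word 0x17e5a4dd
type [30+:2] = (word>>30) & 0x3 = 0
mode [28+:2] = (word>>28) & 0x3 = 1
err [19+:9] = (word>>19) & 0x1ff = 252  ←
cnt [18+:1] = (word>>18) & 0x1 = 1
rsvd [12+:6] = (word>>12) & 0x3f = 26
addr_hi [0+:12] = (word>>0) & 0xfff = 1245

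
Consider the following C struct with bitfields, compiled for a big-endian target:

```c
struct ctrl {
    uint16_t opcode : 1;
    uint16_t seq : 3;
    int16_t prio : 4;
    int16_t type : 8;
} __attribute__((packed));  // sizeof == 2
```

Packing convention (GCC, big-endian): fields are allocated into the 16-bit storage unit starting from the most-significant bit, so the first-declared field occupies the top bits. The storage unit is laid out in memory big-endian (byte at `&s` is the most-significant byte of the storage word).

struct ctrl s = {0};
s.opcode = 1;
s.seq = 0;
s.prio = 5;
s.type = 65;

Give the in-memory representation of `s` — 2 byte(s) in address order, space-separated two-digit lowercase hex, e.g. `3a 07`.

opcode:1 = 1 → 0x1 << 15 → word 0x8000
seq:3 = 0 → 0x0 << 12 → word 0x8000
prio:4 = 5 → 0x5 << 8 → word 0x8500
type:8 = 65 → 0x41 << 0 → word 0x8541
word = 0x8541 → big-endian bytes:
  [0]=0x85  [1]=0x41

85 41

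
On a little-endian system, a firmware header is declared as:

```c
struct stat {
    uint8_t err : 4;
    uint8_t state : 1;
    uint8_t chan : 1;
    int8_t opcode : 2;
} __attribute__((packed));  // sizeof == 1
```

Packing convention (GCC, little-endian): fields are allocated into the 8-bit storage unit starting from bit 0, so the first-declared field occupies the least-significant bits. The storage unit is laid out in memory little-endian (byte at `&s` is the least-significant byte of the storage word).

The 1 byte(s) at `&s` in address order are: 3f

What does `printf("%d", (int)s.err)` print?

15

[0]=0x3f (little-endian) → word 0x3f
err:4 @ bit 0 → (0x3f>>0)&0xf = 0xf  ←
state:1 @ bit 4 → (0x3f>>4)&0x1 = 0x1
chan:1 @ bit 5 → (0x3f>>5)&0x1 = 0x1
opcode:2 @ bit 6 → (0x3f>>6)&0x3 = 0x0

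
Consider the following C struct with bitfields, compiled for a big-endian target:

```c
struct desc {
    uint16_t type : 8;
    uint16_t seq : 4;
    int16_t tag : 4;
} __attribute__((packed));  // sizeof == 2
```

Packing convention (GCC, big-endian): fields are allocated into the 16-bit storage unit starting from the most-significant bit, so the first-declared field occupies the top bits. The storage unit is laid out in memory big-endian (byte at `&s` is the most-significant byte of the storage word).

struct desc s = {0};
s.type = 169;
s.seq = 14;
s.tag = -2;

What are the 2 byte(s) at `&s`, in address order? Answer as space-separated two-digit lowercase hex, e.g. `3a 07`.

type:8 = 169 → 0xa9 << 8 → word 0xa900
seq:4 = 14 → 0xe << 4 → word 0xa9e0
tag:4 = -2 → 0xe << 0 → word 0xa9ee
word = 0xa9ee → big-endian bytes:
  [0]=0xa9  [1]=0xee

a9 ee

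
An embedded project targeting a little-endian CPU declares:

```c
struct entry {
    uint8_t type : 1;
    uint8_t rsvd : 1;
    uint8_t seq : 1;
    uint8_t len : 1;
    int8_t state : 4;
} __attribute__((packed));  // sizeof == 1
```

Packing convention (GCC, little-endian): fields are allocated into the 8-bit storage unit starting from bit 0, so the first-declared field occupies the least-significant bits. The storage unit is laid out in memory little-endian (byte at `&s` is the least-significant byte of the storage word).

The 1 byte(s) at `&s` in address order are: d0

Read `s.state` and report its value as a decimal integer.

-3

[0]=0xd0 (little-endian) → word 0xd0
type:1 @ bit 0 → (0xd0>>0)&0x1 = 0x0
rsvd:1 @ bit 1 → (0xd0>>1)&0x1 = 0x0
seq:1 @ bit 2 → (0xd0>>2)&0x1 = 0x0
len:1 @ bit 3 → (0xd0>>3)&0x1 = 0x0
state:4 @ bit 4 → (0xd0>>4)&0xf = 0xd  ←
state signed 4b, MSB=1: 13 - 16 = -3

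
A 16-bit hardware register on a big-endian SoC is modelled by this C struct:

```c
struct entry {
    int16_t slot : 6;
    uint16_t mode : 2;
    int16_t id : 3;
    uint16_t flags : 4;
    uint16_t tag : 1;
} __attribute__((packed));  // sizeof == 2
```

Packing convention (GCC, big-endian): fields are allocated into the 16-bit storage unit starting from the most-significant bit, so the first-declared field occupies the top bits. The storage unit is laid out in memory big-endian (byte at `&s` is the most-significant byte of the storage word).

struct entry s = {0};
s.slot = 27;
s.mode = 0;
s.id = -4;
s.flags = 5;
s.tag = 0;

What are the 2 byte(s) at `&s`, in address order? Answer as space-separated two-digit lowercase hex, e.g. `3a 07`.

6c 8a

[10+:6] slot=27 & 0x3f = 0x1b; word=0x6c00
[8+:2] mode=0 & 0x3 = 0x0; word=0x6c00
[5+:3] id=-4 & 0x7 = 0x4; word=0x6c80
[1+:4] flags=5 & 0xf = 0x5; word=0x6c8a
[0+:1] tag=0 & 0x1 = 0x0; word=0x6c8a
word = 0x6c8a → big-endian bytes:
  [0]=0x6c  [1]=0x8a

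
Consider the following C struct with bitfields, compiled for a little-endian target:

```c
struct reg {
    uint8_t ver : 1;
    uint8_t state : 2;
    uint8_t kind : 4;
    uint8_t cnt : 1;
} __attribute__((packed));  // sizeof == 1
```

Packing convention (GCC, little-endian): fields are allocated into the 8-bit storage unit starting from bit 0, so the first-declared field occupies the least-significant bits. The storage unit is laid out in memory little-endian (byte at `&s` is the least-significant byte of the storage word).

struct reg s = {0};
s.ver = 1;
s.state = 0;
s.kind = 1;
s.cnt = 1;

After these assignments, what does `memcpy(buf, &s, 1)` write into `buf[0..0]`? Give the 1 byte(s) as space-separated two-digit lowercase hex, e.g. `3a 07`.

ver:1 = 1 → 0x1 << 0 → word 0x01
state:2 = 0 → 0x0 << 1 → word 0x01
kind:4 = 1 → 0x1 << 3 → word 0x09
cnt:1 = 1 → 0x1 << 7 → word 0x89
word = 0x89 → little-endian bytes:
  [0]=0x89

89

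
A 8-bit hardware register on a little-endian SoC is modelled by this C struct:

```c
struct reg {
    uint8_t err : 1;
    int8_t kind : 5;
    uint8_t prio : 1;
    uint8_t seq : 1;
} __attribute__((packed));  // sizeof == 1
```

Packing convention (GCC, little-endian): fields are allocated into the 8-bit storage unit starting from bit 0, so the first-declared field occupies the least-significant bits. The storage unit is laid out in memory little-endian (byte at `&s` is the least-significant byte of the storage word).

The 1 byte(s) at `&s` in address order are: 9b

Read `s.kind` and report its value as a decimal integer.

[0]=0x9b (little-endian) → word 0x9b
err [0+:1] = (word>>0) & 0x1 = 1
kind [1+:5] = (word>>1) & 0x1f = 13  ←
prio [6+:1] = (word>>6) & 0x1 = 0
seq [7+:1] = (word>>7) & 0x1 = 1
kind signed 5b, MSB=0: value = 13

13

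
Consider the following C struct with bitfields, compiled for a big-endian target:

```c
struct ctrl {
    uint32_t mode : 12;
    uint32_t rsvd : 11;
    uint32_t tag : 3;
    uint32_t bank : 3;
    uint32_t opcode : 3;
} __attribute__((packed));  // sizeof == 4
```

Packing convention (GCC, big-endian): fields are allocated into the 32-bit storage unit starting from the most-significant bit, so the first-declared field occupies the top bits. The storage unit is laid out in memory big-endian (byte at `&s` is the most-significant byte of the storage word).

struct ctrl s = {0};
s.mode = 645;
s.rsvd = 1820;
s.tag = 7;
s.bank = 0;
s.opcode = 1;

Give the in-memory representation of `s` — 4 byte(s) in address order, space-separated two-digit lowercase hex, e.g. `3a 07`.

[20+:12] mode=645 & 0xfff = 0x285; word=0x28500000
[9+:11] rsvd=1820 & 0x7ff = 0x71c; word=0x285e3800
[6+:3] tag=7 & 0x7 = 0x7; word=0x285e39c0
[3+:3] bank=0 & 0x7 = 0x0; word=0x285e39c0
[0+:3] opcode=1 & 0x7 = 0x1; word=0x285e39c1
word = 0x285e39c1 → big-endian bytes:
  [0]=0x28  [1]=0x5e  [2]=0x39  [3]=0xc1

28 5e 39 c1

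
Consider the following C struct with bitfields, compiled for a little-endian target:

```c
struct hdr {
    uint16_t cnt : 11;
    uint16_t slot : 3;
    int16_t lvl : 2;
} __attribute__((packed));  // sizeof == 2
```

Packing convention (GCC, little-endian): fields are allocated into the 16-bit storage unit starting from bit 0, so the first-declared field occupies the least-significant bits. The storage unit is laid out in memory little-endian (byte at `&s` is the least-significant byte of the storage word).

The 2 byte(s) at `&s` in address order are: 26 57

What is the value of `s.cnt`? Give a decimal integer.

1830

[0]=0x26 [1]=0x57 (little-endian) → word 0x5726
cnt:11 @ bit 0 → (0x5726>>0)&0x7ff = 0x726  ←
slot:3 @ bit 11 → (0x5726>>11)&0x7 = 0x2
lvl:2 @ bit 14 → (0x5726>>14)&0x3 = 0x1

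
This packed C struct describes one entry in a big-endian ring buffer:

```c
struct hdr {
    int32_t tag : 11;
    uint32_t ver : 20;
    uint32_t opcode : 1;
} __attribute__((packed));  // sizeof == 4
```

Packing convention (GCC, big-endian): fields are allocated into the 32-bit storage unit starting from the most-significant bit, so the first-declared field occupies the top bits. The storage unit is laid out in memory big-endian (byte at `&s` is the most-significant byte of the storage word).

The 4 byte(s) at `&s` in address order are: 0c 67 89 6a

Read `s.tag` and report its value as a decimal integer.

[0]=0x0c [1]=0x67 [2]=0x89 [3]=0x6a (big-endian) → word 0x0c67896a
tag:11 @ bit 21 → (0x0c67896a>>21)&0x7ff = 0x63  ←
ver:20 @ bit 1 → (0x0c67896a>>1)&0xfffff = 0x3c4b5
opcode:1 @ bit 0 → (0x0c67896a>>0)&0x1 = 0x0
tag signed 11b, MSB=0: value = 99

99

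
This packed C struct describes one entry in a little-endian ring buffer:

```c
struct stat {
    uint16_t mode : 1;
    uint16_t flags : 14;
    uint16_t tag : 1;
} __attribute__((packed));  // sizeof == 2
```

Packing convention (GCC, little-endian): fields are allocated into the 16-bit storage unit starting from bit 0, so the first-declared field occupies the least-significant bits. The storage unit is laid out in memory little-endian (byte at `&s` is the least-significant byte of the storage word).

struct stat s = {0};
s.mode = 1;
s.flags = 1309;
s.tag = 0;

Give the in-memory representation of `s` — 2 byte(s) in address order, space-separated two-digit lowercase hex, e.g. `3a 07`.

[0+:1] mode=1 & 0x1 = 0x1; word=0x0001
[1+:14] flags=1309 & 0x3fff = 0x51d; word=0x0a3b
[15+:1] tag=0 & 0x1 = 0x0; word=0x0a3b
word = 0x0a3b → little-endian bytes:
  [0]=0x3b  [1]=0x0a

3b 0a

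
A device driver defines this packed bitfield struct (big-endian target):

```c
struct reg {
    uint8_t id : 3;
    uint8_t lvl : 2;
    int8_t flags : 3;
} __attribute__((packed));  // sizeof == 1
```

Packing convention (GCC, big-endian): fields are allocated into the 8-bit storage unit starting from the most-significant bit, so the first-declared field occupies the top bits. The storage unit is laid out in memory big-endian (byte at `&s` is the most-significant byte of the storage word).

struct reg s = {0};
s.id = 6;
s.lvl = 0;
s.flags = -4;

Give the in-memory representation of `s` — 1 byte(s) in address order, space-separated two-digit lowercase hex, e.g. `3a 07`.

c4

id:3 = 6 → 0x6 << 5 → word 0xc0
lvl:2 = 0 → 0x0 << 3 → word 0xc0
flags:3 = -4 → 0x4 << 0 → word 0xc4
word = 0xc4 → big-endian bytes:
  [0]=0xc4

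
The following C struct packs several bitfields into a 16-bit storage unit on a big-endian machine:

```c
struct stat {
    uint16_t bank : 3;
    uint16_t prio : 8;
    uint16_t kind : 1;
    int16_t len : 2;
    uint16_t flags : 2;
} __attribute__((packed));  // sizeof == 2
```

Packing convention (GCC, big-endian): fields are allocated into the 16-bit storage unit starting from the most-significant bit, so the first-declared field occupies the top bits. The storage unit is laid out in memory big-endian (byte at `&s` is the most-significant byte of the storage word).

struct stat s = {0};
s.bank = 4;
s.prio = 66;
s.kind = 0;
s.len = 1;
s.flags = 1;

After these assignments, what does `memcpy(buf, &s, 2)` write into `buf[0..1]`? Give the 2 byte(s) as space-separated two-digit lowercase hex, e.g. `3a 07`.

[13+:3] bank=4 & 0x7 = 0x4; word=0x8000
[5+:8] prio=66 & 0xff = 0x42; word=0x8840
[4+:1] kind=0 & 0x1 = 0x0; word=0x8840
[2+:2] len=1 & 0x3 = 0x1; word=0x8844
[0+:2] flags=1 & 0x3 = 0x1; word=0x8845
word = 0x8845 → big-endian bytes:
  [0]=0x88  [1]=0x45

88 45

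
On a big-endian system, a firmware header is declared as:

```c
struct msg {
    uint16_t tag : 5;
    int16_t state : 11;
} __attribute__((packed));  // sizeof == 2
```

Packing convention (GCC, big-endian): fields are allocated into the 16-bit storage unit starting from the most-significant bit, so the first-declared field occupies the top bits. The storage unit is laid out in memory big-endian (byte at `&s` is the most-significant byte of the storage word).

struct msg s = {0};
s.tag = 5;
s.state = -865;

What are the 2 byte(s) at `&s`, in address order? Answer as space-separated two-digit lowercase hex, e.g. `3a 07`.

tag:5 = 5 → 0x5 << 11 → word 0x2800
state:11 = -865 → 0x49f << 0 → word 0x2c9f
word = 0x2c9f → big-endian bytes:
  [0]=0x2c  [1]=0x9f

2c 9f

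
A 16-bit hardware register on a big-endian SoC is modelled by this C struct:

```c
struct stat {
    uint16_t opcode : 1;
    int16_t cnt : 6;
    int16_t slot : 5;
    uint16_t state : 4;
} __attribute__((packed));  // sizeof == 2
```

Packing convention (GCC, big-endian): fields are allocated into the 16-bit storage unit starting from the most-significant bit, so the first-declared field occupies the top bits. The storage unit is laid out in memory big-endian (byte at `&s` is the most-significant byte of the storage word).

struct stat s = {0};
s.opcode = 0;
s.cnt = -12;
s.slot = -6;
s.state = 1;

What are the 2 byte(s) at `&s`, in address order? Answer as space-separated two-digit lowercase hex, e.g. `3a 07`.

opcode:1 = 0 → 0x0 << 15 → word 0x0000
cnt:6 = -12 → 0x34 << 9 → word 0x6800
slot:5 = -6 → 0x1a << 4 → word 0x69a0
state:4 = 1 → 0x1 << 0 → word 0x69a1
word = 0x69a1 → big-endian bytes:
  [0]=0x69  [1]=0xa1

69 a1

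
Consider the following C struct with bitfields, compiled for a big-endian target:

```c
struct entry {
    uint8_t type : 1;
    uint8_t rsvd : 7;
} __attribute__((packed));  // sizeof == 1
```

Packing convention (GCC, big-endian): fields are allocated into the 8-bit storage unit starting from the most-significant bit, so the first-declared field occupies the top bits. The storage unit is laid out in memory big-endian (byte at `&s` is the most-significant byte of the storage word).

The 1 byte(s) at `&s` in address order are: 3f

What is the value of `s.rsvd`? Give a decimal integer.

63

[0]=0x3f (big-endian) → word 0x3f
type [7+:1] = (word>>7) & 0x1 = 0
rsvd [0+:7] = (word>>0) & 0x7f = 63  ←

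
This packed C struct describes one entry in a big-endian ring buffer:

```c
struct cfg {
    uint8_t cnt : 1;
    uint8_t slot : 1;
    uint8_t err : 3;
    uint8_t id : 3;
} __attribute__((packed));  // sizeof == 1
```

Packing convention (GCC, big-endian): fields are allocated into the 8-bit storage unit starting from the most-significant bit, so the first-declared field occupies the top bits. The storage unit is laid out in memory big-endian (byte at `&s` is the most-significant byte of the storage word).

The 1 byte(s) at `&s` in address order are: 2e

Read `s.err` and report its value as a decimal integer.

[0]=0x2e (big-endian) → word 0x2e
cnt [7+:1] = (word>>7) & 0x1 = 0
slot [6+:1] = (word>>6) & 0x1 = 0
err [3+:3] = (word>>3) & 0x7 = 5  ←
id [0+:3] = (word>>0) & 0x7 = 6

5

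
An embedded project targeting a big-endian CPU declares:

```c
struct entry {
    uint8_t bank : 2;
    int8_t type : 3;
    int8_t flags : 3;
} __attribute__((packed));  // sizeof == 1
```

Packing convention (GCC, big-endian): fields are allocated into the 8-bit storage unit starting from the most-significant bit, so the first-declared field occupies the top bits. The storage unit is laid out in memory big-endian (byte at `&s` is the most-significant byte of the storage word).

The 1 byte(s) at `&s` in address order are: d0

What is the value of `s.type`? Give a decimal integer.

2

[0]=0xd0 (big-endian) → word 0xd0
bank [6+:2] = (word>>6) & 0x3 = 3
type [3+:3] = (word>>3) & 0x7 = 2  ←
flags [0+:3] = (word>>0) & 0x7 = 0
type signed 3b, MSB=0: value = 2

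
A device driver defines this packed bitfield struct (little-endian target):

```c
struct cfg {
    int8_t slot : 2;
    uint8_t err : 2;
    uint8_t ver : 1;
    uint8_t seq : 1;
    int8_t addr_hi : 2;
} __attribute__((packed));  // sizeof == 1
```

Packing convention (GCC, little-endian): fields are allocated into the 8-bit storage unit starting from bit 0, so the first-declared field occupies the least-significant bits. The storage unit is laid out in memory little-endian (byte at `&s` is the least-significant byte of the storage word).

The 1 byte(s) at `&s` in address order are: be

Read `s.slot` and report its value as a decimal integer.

-2

[0]=0xbe (little-endian) → word 0xbe
slot [0+:2] = (word>>0) & 0x3 = 2  ←
err [2+:2] = (word>>2) & 0x3 = 3
ver [4+:1] = (word>>4) & 0x1 = 1
seq [5+:1] = (word>>5) & 0x1 = 1
addr_hi [6+:2] = (word>>6) & 0x3 = 2
slot signed 2b, MSB=1: 2 - 4 = -2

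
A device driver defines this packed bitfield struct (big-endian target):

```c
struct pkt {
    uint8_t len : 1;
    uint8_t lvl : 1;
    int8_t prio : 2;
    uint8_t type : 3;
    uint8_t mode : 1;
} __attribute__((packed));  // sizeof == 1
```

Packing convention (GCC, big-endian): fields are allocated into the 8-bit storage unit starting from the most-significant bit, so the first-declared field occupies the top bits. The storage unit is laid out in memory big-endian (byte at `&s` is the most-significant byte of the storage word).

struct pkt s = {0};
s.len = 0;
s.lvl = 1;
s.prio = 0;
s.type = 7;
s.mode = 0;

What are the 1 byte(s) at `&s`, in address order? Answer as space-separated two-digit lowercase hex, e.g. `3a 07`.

[7+:1] len=0 & 0x1 = 0x0; word=0x00
[6+:1] lvl=1 & 0x1 = 0x1; word=0x40
[4+:2] prio=0 & 0x3 = 0x0; word=0x40
[1+:3] type=7 & 0x7 = 0x7; word=0x4e
[0+:1] mode=0 & 0x1 = 0x0; word=0x4e
word = 0x4e → big-endian bytes:
  [0]=0x4e

4e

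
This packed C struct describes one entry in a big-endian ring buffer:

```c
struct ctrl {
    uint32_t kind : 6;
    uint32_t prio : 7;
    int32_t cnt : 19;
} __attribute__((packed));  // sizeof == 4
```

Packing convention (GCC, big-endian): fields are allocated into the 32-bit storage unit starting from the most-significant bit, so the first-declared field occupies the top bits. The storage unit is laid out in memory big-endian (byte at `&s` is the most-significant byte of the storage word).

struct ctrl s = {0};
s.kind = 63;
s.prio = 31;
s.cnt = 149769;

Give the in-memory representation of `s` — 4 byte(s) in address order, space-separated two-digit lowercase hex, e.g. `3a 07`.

fc fa 49 09

[26+:6] kind=63 & 0x3f = 0x3f; word=0xfc000000
[19+:7] prio=31 & 0x7f = 0x1f; word=0xfcf80000
[0+:19] cnt=149769 & 0x7ffff = 0x24909; word=0xfcfa4909
word = 0xfcfa4909 → big-endian bytes:
  [0]=0xfc  [1]=0xfa  [2]=0x49  [3]=0x09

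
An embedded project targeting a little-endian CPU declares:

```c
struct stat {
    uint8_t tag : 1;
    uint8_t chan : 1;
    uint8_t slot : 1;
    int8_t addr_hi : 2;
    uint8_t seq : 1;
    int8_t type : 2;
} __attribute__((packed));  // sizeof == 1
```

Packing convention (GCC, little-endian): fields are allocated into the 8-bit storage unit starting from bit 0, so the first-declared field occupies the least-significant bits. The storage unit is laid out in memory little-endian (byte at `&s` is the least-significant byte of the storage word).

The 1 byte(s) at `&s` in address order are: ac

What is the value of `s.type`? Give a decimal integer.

-2

[0]=0xac (little-endian) → word 0xac
tag [0+:1] = (word>>0) & 0x1 = 0
chan [1+:1] = (word>>1) & 0x1 = 0
slot [2+:1] = (word>>2) & 0x1 = 1
addr_hi [3+:2] = (word>>3) & 0x3 = 1
seq [5+:1] = (word>>5) & 0x1 = 1
type [6+:2] = (word>>6) & 0x3 = 2  ←
type signed 2b, MSB=1: 2 - 4 = -2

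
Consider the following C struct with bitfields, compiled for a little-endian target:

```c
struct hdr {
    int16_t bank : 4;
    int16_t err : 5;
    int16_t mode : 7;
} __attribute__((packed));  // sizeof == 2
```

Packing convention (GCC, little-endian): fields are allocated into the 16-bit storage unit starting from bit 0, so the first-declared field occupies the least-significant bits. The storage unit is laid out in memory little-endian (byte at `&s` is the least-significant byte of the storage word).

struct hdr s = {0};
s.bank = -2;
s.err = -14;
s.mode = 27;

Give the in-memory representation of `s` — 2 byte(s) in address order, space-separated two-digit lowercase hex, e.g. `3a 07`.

bank:4 = -2 → 0xe << 0 → word 0x000e
err:5 = -14 → 0x12 << 4 → word 0x012e
mode:7 = 27 → 0x1b << 9 → word 0x372e
word = 0x372e → little-endian bytes:
  [0]=0x2e  [1]=0x37

2e 37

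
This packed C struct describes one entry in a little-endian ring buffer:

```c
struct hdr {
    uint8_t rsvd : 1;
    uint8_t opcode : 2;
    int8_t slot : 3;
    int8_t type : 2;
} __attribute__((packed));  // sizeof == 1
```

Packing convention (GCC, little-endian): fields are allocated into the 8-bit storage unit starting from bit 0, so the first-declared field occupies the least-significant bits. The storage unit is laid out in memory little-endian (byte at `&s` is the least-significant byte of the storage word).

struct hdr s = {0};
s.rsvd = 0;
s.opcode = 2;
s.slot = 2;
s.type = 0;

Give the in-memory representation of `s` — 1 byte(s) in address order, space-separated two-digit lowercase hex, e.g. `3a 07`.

14

rsvd:1 = 0 → 0x0 << 0 → word 0x00
opcode:2 = 2 → 0x2 << 1 → word 0x04
slot:3 = 2 → 0x2 << 3 → word 0x14
type:2 = 0 → 0x0 << 6 → word 0x14
word = 0x14 → little-endian bytes:
  [0]=0x14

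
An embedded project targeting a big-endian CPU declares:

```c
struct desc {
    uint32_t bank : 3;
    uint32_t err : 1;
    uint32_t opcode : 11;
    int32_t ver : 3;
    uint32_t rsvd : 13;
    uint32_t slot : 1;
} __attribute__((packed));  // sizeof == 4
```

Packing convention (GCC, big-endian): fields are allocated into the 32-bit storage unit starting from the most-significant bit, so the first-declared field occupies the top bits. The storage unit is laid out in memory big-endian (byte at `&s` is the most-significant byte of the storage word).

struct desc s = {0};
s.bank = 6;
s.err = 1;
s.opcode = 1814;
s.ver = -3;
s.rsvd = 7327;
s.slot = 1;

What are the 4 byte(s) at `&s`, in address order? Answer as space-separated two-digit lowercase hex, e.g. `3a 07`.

de 2d 79 3f

bank:3 = 6 → 0x6 << 29 → word 0xc0000000
err:1 = 1 → 0x1 << 28 → word 0xd0000000
opcode:11 = 1814 → 0x716 << 17 → word 0xde2c0000
ver:3 = -3 → 0x5 << 14 → word 0xde2d4000
rsvd:13 = 7327 → 0x1c9f << 1 → word 0xde2d793e
slot:1 = 1 → 0x1 << 0 → word 0xde2d793f
word = 0xde2d793f → big-endian bytes:
  [0]=0xde  [1]=0x2d  [2]=0x79  [3]=0x3f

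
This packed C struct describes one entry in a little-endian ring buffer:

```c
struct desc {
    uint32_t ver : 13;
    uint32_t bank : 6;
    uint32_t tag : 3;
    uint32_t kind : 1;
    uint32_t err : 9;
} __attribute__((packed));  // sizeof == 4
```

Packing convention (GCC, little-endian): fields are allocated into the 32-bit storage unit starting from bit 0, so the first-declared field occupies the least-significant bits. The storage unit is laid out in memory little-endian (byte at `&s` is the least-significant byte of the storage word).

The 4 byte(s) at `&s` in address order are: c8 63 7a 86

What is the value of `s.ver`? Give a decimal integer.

[0]=0xc8 [1]=0x63 [2]=0x7a [3]=0x86 (little-endian) → word 0x867a63c8
ver:13 @ bit 0 → (0x867a63c8>>0)&0x1fff = 0x3c8  ←
bank:6 @ bit 13 → (0x867a63c8>>13)&0x3f = 0x13
tag:3 @ bit 19 → (0x867a63c8>>19)&0x7 = 0x7
kind:1 @ bit 22 → (0x867a63c8>>22)&0x1 = 0x1
err:9 @ bit 23 → (0x867a63c8>>23)&0x1ff = 0x10c

968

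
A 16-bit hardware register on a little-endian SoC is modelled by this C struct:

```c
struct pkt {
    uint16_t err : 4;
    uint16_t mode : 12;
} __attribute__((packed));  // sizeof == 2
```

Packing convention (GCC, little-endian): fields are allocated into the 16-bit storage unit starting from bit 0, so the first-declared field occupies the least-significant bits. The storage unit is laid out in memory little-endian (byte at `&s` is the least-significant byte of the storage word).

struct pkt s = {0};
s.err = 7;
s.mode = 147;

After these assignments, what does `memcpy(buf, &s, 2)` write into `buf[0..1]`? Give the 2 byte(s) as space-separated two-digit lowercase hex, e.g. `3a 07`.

37 09

err:4 = 7 → 0x7 << 0 → word 0x0007
mode:12 = 147 → 0x93 << 4 → word 0x0937
word = 0x0937 → little-endian bytes:
  [0]=0x37  [1]=0x09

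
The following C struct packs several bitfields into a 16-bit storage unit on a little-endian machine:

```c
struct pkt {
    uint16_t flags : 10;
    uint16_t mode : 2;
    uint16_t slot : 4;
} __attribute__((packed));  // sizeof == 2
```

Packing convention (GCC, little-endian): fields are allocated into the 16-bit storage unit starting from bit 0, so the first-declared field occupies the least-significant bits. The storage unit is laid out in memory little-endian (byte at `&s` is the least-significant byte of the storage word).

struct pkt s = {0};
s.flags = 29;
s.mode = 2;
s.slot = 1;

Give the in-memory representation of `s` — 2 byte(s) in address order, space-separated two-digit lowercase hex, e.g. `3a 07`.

flags:10 = 29 → 0x1d << 0 → word 0x001d
mode:2 = 2 → 0x2 << 10 → word 0x081d
slot:4 = 1 → 0x1 << 12 → word 0x181d
word = 0x181d → little-endian bytes:
  [0]=0x1d  [1]=0x18

1d 18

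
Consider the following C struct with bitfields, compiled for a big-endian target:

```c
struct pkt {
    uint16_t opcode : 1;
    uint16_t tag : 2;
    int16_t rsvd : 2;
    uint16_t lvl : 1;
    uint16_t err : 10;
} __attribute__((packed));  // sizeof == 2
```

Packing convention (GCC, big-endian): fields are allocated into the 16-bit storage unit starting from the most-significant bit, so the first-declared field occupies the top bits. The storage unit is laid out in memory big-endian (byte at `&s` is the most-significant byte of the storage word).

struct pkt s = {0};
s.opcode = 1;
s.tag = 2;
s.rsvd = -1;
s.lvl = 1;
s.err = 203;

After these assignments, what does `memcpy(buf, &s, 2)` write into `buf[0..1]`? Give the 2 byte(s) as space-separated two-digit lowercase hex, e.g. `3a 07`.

opcode (1b) val=1 bits=0x1 at bit 15: 0x8000
tag (2b) val=2 bits=0x2 at bit 13: 0xc000
rsvd (2b) val=-1 bits=0x3 at bit 11: 0xd800
lvl (1b) val=1 bits=0x1 at bit 10: 0xdc00
err (10b) val=203 bits=0xcb at bit 0: 0xdccb
word = 0xdccb → big-endian bytes:
  [0]=0xdc  [1]=0xcb

dc cb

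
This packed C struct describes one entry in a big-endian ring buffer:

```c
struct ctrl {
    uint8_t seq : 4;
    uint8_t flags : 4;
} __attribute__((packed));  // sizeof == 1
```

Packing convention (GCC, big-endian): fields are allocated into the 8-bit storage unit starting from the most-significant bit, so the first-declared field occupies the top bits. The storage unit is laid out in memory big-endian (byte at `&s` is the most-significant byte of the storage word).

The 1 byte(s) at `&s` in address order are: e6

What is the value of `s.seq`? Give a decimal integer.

[0]=0xe6 (big-endian) → word 0xe6
seq [4+:4] = (word>>4) & 0xf = 14  ←
flags [0+:4] = (word>>0) & 0xf = 6

14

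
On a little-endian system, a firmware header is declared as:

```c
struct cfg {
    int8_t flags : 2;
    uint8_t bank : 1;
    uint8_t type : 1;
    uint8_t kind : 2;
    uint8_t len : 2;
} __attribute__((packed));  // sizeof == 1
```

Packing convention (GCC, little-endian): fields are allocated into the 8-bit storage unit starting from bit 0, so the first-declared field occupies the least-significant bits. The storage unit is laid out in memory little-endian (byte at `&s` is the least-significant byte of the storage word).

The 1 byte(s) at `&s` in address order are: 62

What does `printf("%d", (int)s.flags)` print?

-2

[0]=0x62 (little-endian) → word 0x62
flags:2 @ bit 0 → (0x62>>0)&0x3 = 0x2  ←
bank:1 @ bit 2 → (0x62>>2)&0x1 = 0x0
type:1 @ bit 3 → (0x62>>3)&0x1 = 0x0
kind:2 @ bit 4 → (0x62>>4)&0x3 = 0x2
len:2 @ bit 6 → (0x62>>6)&0x3 = 0x1
flags signed 2b, MSB=1: 2 - 4 = -2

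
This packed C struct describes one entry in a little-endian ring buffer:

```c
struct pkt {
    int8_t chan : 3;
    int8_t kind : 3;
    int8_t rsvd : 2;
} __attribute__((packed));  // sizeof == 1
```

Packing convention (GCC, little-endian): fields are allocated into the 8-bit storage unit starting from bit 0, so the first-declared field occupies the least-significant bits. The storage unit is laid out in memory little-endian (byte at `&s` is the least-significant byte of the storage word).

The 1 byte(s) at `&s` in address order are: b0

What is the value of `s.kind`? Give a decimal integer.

[0]=0xb0 (little-endian) → word 0xb0
chan [0+:3] = (word>>0) & 0x7 = 0
kind [3+:3] = (word>>3) & 0x7 = 6  ←
rsvd [6+:2] = (word>>6) & 0x3 = 2
kind signed 3b, MSB=1: 6 - 8 = -2

-2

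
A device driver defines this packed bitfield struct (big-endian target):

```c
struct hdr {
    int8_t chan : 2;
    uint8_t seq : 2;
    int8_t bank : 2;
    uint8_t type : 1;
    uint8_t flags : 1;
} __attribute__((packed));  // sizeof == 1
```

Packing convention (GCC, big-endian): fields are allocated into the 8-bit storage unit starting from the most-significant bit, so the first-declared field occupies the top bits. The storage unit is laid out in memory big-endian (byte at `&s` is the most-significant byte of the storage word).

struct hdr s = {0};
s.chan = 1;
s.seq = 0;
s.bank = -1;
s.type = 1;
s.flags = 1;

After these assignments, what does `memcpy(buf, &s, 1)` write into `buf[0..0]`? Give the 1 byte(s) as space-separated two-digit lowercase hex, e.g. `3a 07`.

chan (2b) val=1 bits=0x1 at bit 6: 0x40
seq (2b) val=0 bits=0x0 at bit 4: 0x40
bank (2b) val=-1 bits=0x3 at bit 2: 0x4c
type (1b) val=1 bits=0x1 at bit 1: 0x4e
flags (1b) val=1 bits=0x1 at bit 0: 0x4f
word = 0x4f → big-endian bytes:
  [0]=0x4f

4f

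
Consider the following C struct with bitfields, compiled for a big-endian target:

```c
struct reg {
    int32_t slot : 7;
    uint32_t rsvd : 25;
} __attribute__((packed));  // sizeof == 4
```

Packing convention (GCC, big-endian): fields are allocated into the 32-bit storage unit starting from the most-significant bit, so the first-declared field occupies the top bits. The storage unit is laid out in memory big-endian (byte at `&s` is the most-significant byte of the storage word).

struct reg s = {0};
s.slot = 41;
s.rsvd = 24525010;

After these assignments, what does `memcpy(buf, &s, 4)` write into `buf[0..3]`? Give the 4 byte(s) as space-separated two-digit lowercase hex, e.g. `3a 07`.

53 76 38 d2

slot:7 = 41 → 0x29 << 25 → word 0x52000000
rsvd:25 = 24525010 → 0x17638d2 << 0 → word 0x537638d2
word = 0x537638d2 → big-endian bytes:
  [0]=0x53  [1]=0x76  [2]=0x38  [3]=0xd2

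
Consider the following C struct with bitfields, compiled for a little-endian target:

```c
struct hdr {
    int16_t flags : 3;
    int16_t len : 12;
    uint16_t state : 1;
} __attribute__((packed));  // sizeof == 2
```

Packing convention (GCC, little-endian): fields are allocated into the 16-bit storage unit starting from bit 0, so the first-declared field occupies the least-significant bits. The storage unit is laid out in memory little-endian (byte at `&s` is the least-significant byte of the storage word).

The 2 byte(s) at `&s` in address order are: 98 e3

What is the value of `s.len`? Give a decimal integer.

[0]=0x98 [1]=0xe3 (little-endian) → word 0xe398
flags:3 @ bit 0 → (0xe398>>0)&0x7 = 0x0
len:12 @ bit 3 → (0xe398>>3)&0xfff = 0xc73  ←
state:1 @ bit 15 → (0xe398>>15)&0x1 = 0x1
len signed 12b, MSB=1: 3187 - 4096 = -909

-909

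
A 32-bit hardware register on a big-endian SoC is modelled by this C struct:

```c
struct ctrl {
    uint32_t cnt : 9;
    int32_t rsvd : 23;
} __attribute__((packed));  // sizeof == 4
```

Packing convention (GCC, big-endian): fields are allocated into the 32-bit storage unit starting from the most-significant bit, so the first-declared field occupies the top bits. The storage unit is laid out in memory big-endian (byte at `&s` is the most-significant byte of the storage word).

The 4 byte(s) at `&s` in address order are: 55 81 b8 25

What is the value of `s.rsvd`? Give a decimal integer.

112677

[0]=0x55 [1]=0x81 [2]=0xb8 [3]=0x25 (big-endian) → word 0x5581b825
cnt [23+:9] = (word>>23) & 0x1ff = 171
rsvd [0+:23] = (word>>0) & 0x7fffff = 112677  ←
rsvd signed 23b, MSB=0: value = 112677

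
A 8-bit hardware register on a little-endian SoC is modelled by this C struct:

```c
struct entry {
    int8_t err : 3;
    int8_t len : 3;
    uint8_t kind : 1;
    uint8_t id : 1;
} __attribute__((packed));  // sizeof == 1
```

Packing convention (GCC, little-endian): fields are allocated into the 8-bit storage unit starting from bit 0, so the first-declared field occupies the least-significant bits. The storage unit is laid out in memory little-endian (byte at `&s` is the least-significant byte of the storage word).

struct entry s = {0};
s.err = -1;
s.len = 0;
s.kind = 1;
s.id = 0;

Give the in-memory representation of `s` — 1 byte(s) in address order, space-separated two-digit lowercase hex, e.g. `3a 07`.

47

err:3 = -1 → 0x7 << 0 → word 0x07
len:3 = 0 → 0x0 << 3 → word 0x07
kind:1 = 1 → 0x1 << 6 → word 0x47
id:1 = 0 → 0x0 << 7 → word 0x47
word = 0x47 → little-endian bytes:
  [0]=0x47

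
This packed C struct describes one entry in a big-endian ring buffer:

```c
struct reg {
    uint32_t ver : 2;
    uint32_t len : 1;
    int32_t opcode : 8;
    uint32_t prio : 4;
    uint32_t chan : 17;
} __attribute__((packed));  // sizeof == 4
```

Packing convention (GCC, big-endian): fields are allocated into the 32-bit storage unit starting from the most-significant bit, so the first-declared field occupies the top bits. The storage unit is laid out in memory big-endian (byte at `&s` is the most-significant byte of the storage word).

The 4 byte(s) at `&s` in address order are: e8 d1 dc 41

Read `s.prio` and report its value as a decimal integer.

[0]=0xe8 [1]=0xd1 [2]=0xdc [3]=0x41 (big-endian) → word 0xe8d1dc41
ver:2 @ bit 30 → (0xe8d1dc41>>30)&0x3 = 0x3
len:1 @ bit 29 → (0xe8d1dc41>>29)&0x1 = 0x1
opcode:8 @ bit 21 → (0xe8d1dc41>>21)&0xff = 0x46
prio:4 @ bit 17 → (0xe8d1dc41>>17)&0xf = 0x8  ←
chan:17 @ bit 0 → (0xe8d1dc41>>0)&0x1ffff = 0x1dc41

8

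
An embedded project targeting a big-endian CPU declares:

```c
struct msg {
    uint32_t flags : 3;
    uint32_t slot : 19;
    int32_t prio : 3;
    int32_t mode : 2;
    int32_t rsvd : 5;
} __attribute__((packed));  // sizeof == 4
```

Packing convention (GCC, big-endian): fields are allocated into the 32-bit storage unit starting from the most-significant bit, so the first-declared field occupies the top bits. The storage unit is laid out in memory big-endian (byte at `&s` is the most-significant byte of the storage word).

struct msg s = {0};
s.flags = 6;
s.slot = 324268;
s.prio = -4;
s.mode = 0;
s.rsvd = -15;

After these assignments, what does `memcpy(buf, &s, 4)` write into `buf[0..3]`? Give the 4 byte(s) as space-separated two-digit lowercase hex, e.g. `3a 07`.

[29+:3] flags=6 & 0x7 = 0x6; word=0xc0000000
[10+:19] slot=324268 & 0x7ffff = 0x4f2ac; word=0xd3cab000
[7+:3] prio=-4 & 0x7 = 0x4; word=0xd3cab200
[5+:2] mode=0 & 0x3 = 0x0; word=0xd3cab200
[0+:5] rsvd=-15 & 0x1f = 0x11; word=0xd3cab211
word = 0xd3cab211 → big-endian bytes:
  [0]=0xd3  [1]=0xca  [2]=0xb2  [3]=0x11

d3 ca b2 11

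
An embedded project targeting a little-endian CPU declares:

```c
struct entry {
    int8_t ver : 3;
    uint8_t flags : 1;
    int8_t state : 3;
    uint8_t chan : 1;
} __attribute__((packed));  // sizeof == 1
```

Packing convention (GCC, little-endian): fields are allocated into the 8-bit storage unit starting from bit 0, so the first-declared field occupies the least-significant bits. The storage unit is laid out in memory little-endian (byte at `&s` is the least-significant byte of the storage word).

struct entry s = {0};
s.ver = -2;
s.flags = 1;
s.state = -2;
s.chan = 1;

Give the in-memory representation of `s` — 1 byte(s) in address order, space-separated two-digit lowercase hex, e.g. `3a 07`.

ee

ver (3b) val=-2 bits=0x6 at bit 0: 0x06
flags (1b) val=1 bits=0x1 at bit 3: 0x0e
state (3b) val=-2 bits=0x6 at bit 4: 0x6e
chan (1b) val=1 bits=0x1 at bit 7: 0xee
word = 0xee → little-endian bytes:
  [0]=0xee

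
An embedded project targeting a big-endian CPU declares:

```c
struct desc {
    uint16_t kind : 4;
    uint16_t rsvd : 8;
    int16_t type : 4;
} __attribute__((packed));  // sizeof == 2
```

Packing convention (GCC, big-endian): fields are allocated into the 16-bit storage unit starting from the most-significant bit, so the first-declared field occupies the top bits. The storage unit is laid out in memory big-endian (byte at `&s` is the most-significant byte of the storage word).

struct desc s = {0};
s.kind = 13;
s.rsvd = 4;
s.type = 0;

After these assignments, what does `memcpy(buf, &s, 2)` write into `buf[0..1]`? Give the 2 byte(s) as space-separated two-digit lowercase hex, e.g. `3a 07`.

d0 40

kind:4 = 13 → 0xd << 12 → word 0xd000
rsvd:8 = 4 → 0x4 << 4 → word 0xd040
type:4 = 0 → 0x0 << 0 → word 0xd040
word = 0xd040 → big-endian bytes:
  [0]=0xd0  [1]=0x40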